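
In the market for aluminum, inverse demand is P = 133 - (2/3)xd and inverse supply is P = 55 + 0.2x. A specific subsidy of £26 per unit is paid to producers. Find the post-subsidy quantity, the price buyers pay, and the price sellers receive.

Pre-subsidy: 133 - (2/3)x = 55 + 0.2x gives x* = 90 and P* = 73.
With the subsidy, sellers receive Ps = Pb + 26 for each unit, where Pb is the price buyers pay.
On the curves, Pb = 133 - (2/3)x and Ps = 55 + 0.2x; the wedge Ps − Pb = 26 gives 55 + 0.2x − (133 - (2/3)x) = 26, so x' = 120.
Then Pb = 133 − (2/3)·120 = 53 and Ps = 55 + 0.2·120 = 79.

x' = 120; buyers pay £53; sellers receive £79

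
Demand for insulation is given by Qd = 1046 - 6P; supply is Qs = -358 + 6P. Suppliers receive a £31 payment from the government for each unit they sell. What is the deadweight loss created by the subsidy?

Deadweight loss = £1441.5

Pre-subsidy: 1046 - 6P = -358 + 6P gives P* = 117, Q* = 344.
With the subsidy, sellers receive Ps = Pb + 31 for each unit, where Pb is the price buyers pay.
Supply in terms of Pb becomes Qs = -358 + 6(Pb + 31) = -172 + 6Pb. Setting this equal to demand: 1046 - 6Pb = -172 + 6Pb, so Pb = 101.5.
Sellers receive Ps = 101.5 + 31 = 132.5; Q' = 1046 − 6·101.5 = 437.
The subsidy expands output by 437 − 344 = 93 past the efficient level; on those units the gap between marginal cost and willingness to pay runs from 0 up to 31.
DWL = ½ × 31 × 93 = 1441.5.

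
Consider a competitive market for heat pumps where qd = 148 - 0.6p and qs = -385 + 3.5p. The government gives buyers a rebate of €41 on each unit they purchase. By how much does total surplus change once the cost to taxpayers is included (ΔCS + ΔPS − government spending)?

Net change in total surplus = -€430.5

Pre-subsidy: 148 - 0.6p = -385 + 3.5p gives p* = 130, q* = 70.
With the rebate, buyers effectively pay pb = ps − 41, where ps is the price sellers receive.
Demand in terms of ps becomes qd = 148 − 0.6(ps − 41) = 172.6 - 0.6ps. Setting this equal to supply: 172.6 - 0.6ps = -385 + 3.5ps, so ps = 136.
Buyers pay pb = 136 − 41 = 95; q' = -385 + 3.5·136 = 91.
ΔCS = ½(70 + 91)(130 − 95) = 2817.5; ΔPS = ½(70 + 91)(136 − 130) = 483.
Government spending = 41 × 91 = 3731.
Net change = 2817.5 + 483 − 3731 = -430.5. The loss equals the DWL triangle ½·41·21.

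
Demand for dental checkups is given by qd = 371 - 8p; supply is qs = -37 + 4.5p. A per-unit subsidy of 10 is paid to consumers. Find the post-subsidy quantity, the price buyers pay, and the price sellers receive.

Pre-subsidy: 371 - 8p = -37 + 4.5p gives p* = 32.64, q* = 109.88.
With the rebate, buyers effectively pay pb = ps − 10, where ps is the price sellers receive.
Demand in terms of ps becomes qd = 371 − 8(ps − 10) = 451 - 8ps. Setting this equal to supply: 451 - 8ps = -37 + 4.5ps, so ps = 39.04.
Buyers pay pb = 39.04 − 10 = 29.04; q' = -37 + 4.5·39.04 = 138.68.

q' = 138.68; buyers pay 29.04; sellers receive 39.04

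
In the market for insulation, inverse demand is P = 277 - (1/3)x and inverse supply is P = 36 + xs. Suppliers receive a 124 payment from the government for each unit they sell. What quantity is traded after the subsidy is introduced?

Pre-subsidy: 277 - (1/3)x = 36 + x gives x* = 180.75 and P* = 216.75.
With the subsidy, sellers receive Ps = Pb + 124 for each unit, where Pb is the price buyers pay.
On the curves, Pb = 277 - (1/3)x and Ps = 36 + x; the wedge Ps − Pb = 124 gives 36 + x − (277 - (1/3)x) = 124, so x' = 273.75.
Then Pb = 277 − (1/3)·273.75 = 185.75 and Ps = 36 + 1·273.75 = 309.75.

x' = 273.75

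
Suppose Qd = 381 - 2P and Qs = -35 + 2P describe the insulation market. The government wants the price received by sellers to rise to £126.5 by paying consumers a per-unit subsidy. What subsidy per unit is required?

At a seller price of 126.5, quantity supplied is -35 + 2·126.5 = 218.
Buyers absorb 218 only when they pay Pb with 381 − 2·Pb = 218, i.e. Pb = 81.5.
s = Ps − Pb = 126.5 − 81.5 = 45.

Required subsidy s = £45 per unit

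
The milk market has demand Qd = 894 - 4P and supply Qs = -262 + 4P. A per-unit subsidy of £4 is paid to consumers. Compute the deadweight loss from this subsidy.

Pre-subsidy: 894 - 4P = -262 + 4P gives P* = 144.5, Q* = 316.
With the rebate, buyers effectively pay Pb = Ps − 4, where Ps is the price sellers receive.
Demand in terms of Ps becomes Qd = 894 − 4(Ps − 4) = 910 - 4Ps. Setting this equal to supply: 910 - 4Ps = -262 + 4Ps, so Ps = 146.5.
Buyers pay Pb = 146.5 − 4 = 142.5; Q' = -262 + 4·146.5 = 324.
The subsidy expands output by 324 − 316 = 8 past the efficient level; on those units the gap between marginal cost and willingness to pay runs from 0 up to 4.
DWL = ½ × 4 × 8 = 16.

Deadweight loss = £16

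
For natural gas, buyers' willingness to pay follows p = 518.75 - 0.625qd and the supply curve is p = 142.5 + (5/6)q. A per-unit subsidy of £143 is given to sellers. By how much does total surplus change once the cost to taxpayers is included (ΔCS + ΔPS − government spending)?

Pre-subsidy: 518.75 - 0.625q = 142.5 + (5/6)q gives q* = 258 and p* = 357.5.
With the subsidy, sellers receive ps = pb + 143 for each unit, where pb is the price buyers pay.
On the curves, pb = 518.75 - 0.625q and ps = 142.5 + (5/6)q; the wedge ps − pb = 143 gives 142.5 + (5/6)q − (518.75 - 0.625q) = 143, so q' = 12462/35.
Then pb = 518.75 − 0.625·(12462/35) = 4147/14 and ps = 142.5 + (5/6)·(12462/35) = 6149/14.
ΔCS = ½(258 + 12462/35)(357.5 − 4147/14) = 4610034/245; ΔPS = ½(258 + 12462/35)(6149/14 − 357.5) = 6146712/245.
Government spending = 143 × 12462/35 = 1782066/35.
Net change = 4610034/245 + 6146712/245 − 1782066/35 = -245388/35. The loss equals the DWL triangle ½·143·3432/35.

Net change in total surplus = -245388/35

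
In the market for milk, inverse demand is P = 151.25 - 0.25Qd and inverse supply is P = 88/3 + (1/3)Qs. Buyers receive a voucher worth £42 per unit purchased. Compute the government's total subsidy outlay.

Government cost = £11802

Pre-subsidy: 151.25 - 0.25Q = 88/3 + (1/3)Q gives Q* = 209 and P* = 99.
With the rebate, buyers effectively pay Pb = Ps − 42, where Ps is the price sellers receive.
On the curves, Pb = 151.25 - 0.25Q and Ps = 88/3 + (1/3)Q; the wedge Ps − Pb = 42 gives 88/3 + (1/3)Q − (151.25 - 0.25Q) = 42, so Q' = 281.
Then Pb = 151.25 − 0.25·281 = 81 and Ps = 88/3 + (1/3)·281 = 123.
Government outlay = subsidy × quantity = 42 × 281 = 11802.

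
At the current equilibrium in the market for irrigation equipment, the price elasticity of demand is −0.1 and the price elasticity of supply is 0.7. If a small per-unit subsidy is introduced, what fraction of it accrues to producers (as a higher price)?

Producer share = 0.125

For a small subsidy around the equilibrium, the benefit split depends on the relative slopes, which at a point are proportional to the elasticities.
Buyer share = εs/(εs + |εd|) = 0.7/(0.7 + 0.1) = 0.875; seller share = |εd|/(εs + |εd|) = 0.125.
So producers capture 0.125 of the subsidy.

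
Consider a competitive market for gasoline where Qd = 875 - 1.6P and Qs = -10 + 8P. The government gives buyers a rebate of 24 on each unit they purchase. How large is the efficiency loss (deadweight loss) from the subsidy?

Pre-subsidy: 875 - 1.6P = -10 + 8P gives P* = 92.1875, Q* = 727.5.
With the rebate, buyers effectively pay Pb = Ps − 24, where Ps is the price sellers receive.
Demand in terms of Ps becomes Qd = 875 − 1.6(Ps − 24) = 913.4 - 1.6Ps. Setting this equal to supply: 913.4 - 1.6Ps = -10 + 8Ps, so Ps = 96.1875.
Buyers pay Pb = 96.1875 − 24 = 72.1875; Q' = -10 + 8·96.1875 = 759.5.
The subsidy expands output by 759.5 − 727.5 = 32 past the efficient level; on those units the gap between marginal cost and willingness to pay runs from 0 up to 24.
DWL = ½ × 24 × 32 = 384.

Deadweight loss = 384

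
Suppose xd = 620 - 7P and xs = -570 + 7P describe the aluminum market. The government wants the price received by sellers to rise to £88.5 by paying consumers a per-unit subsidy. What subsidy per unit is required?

At a seller price of 88.5, quantity supplied is -570 + 7·88.5 = 49.5.
Buyers absorb 49.5 only when they pay Pb with 620 − 7·Pb = 49.5, i.e. Pb = 81.5.
s = Ps − Pb = 88.5 − 81.5 = 7.

Required subsidy s = £7 per unit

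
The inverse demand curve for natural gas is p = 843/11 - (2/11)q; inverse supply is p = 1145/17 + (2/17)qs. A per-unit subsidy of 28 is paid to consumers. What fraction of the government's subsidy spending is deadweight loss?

DWL / government spending = 187/498

Pre-subsidy: 843/11 - (2/11)q = 1145/17 + (2/17)q gives q* = 31 and p* = 71.
With the rebate, buyers effectively pay pb = ps − 28, where ps is the price sellers receive.
On the curves, pb = 843/11 - (2/11)q and ps = 1145/17 + (2/17)q; the wedge ps − pb = 28 gives 1145/17 + (2/17)q − (843/11 - (2/11)q) = 28, so q' = 124.5.
Then pb = 843/11 − (2/11)·124.5 = 54 and ps = 1145/17 + (2/17)·124.5 = 82.
ΔCS = ½(31 + 124.5)(71 − 54) = 1321.75; ΔPS = ½(31 + 124.5)(82 − 71) = 855.25.
Government spending = 28 × 124.5 = 3486.
DWL = ½ × 28 × (124.5 − 31) = 1309; fraction = 1309 / 3486 = 187/498.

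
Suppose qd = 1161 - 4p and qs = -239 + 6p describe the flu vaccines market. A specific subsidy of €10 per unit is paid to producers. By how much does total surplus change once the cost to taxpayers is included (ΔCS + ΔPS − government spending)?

Net change in total surplus = -€120

Pre-subsidy: 1161 - 4p = -239 + 6p gives p* = 140, q* = 601.
With the subsidy, sellers receive ps = pb + 10 for each unit, where pb is the price buyers pay.
Supply in terms of pb becomes qs = -239 + 6(pb + 10) = -179 + 6pb. Setting this equal to demand: 1161 - 4pb = -179 + 6pb, so pb = 134.
Sellers receive ps = 134 + 10 = 144; q' = 1161 − 4·134 = 625.
ΔCS = ½(601 + 625)(140 − 134) = 3678; ΔPS = ½(601 + 625)(144 − 140) = 2452.
Government spending = 10 × 625 = 6250.
Net change = 3678 + 2452 − 6250 = -120. The loss equals the DWL triangle ½·10·24.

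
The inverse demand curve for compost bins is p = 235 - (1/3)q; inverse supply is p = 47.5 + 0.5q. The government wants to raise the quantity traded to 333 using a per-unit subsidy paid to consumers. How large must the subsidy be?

Required subsidy s = 90 per unit

At q = 333, from the demand curve buyers pay pb = 235 − (1/3)·333 = 124; from the supply curve sellers need ps = 47.5 + 0.5·333 = 214.
The subsidy must fill the gap: s = ps − pb = 214 − 124 = 90.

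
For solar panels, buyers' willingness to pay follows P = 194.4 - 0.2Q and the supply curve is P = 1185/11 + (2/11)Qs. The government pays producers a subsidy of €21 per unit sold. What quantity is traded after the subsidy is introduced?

Pre-subsidy: 194.4 - 0.2Q = 1185/11 + (2/11)Q gives Q* = 227 and P* = 149.
With the subsidy, sellers receive Ps = Pb + 21 for each unit, where Pb is the price buyers pay.
On the curves, Pb = 194.4 - 0.2Q and Ps = 1185/11 + (2/11)Q; the wedge Ps − Pb = 21 gives 1185/11 + (2/11)Q − (194.4 - 0.2Q) = 21, so Q' = 282.
Then Pb = 194.4 − 0.2·282 = 138 and Ps = 1185/11 + (2/11)·282 = 159.

Q' = 282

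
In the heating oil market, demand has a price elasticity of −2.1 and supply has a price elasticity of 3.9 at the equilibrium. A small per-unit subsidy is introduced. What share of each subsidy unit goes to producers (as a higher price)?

For a small subsidy around the equilibrium, the benefit split depends on the relative slopes, which at a point are proportional to the elasticities.
Buyer share = εs/(εs + |εd|) = 3.9/(3.9 + 2.1) = 0.65; seller share = |εd|/(εs + |εd|) = 0.35.
So producers capture 0.35 of the subsidy.

Producer share = 0.35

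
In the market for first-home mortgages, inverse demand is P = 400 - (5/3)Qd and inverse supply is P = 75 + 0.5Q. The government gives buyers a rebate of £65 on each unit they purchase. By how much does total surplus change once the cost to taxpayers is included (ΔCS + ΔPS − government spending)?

Net change in total surplus = -£975

Pre-subsidy: 400 - (5/3)Q = 75 + 0.5Q gives Q* = 150 and P* = 150.
With the rebate, buyers effectively pay Pb = Ps − 65, where Ps is the price sellers receive.
On the curves, Pb = 400 - (5/3)Q and Ps = 75 + 0.5Q; the wedge Ps − Pb = 65 gives 75 + 0.5Q − (400 - (5/3)Q) = 65, so Q' = 180.
Then Pb = 400 − (5/3)·180 = 100 and Ps = 75 + 0.5·180 = 165.
ΔCS = ½(150 + 180)(150 − 100) = 8250; ΔPS = ½(150 + 180)(165 − 150) = 2475.
Government spending = 65 × 180 = 11700.
Net change = 8250 + 2475 − 11700 = -975. The loss equals the DWL triangle ½·65·30.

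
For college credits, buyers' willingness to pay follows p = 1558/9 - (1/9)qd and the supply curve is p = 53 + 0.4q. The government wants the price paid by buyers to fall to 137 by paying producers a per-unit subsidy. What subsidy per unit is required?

At a buyer price of 137, quantity demanded is 1558 − 9·137 = 325.
Sellers supply 325 only when they receive ps = 53 + 0.4·325 = 183.
s = ps − pb = 183 − 137 = 46.

Required subsidy s = 46 per unit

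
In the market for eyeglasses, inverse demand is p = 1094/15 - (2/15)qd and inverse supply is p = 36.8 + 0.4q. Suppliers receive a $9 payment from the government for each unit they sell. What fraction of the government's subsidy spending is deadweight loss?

Pre-subsidy: 1094/15 - (2/15)q = 36.8 + 0.4q gives q* = 67.75 and p* = 63.9.
With the subsidy, sellers receive ps = pb + 9 for each unit, where pb is the price buyers pay.
On the curves, pb = 1094/15 - (2/15)q and ps = 36.8 + 0.4q; the wedge ps − pb = 9 gives 36.8 + 0.4q − (1094/15 - (2/15)q) = 9, so q' = 84.625.
Then pb = 1094/15 − (2/15)·84.625 = 61.65 and ps = 36.8 + 0.4·84.625 = 70.65.
ΔCS = ½(67.75 + 84.625)(63.9 − 61.65) = 171.421875; ΔPS = ½(67.75 + 84.625)(70.65 − 63.9) = 514.265625.
Government spending = 9 × 84.625 = 761.625.
DWL = ½ × 9 × (84.625 − 67.75) = 75.9375; fraction = 75.9375 / 761.625 = 135/1354.

DWL / government spending = 135/1354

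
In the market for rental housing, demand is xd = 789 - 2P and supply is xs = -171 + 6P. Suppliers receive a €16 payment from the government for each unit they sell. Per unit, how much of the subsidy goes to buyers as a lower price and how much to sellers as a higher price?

Pre-subsidy: 789 - 2P = -171 + 6P gives P* = 120, x* = 549.
With the subsidy, sellers receive Ps = Pb + 16 for each unit, where Pb is the price buyers pay.
Supply in terms of Pb becomes xs = -171 + 6(Pb + 16) = -75 + 6Pb. Setting this equal to demand: 789 - 2Pb = -75 + 6Pb, so Pb = 108.
Sellers receive Ps = 108 + 16 = 124; x' = 789 − 2·108 = 573.
Buyers' price falls by P* − Pb = 120 − 108 = 12; sellers' price rises by Ps − P* = 124 − 120 = 4.

Buyers gain €12 per unit; sellers gain €4 per unit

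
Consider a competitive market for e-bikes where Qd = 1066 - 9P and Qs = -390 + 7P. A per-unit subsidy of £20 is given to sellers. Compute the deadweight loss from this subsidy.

Pre-subsidy: 1066 - 9P = -390 + 7P gives P* = 91, Q* = 247.
With the subsidy, sellers receive Ps = Pb + 20 for each unit, where Pb is the price buyers pay.
Supply in terms of Pb becomes Qs = -390 + 7(Pb + 20) = -250 + 7Pb. Setting this equal to demand: 1066 - 9Pb = -250 + 7Pb, so Pb = 82.25.
Sellers receive Ps = 82.25 + 20 = 102.25; Q' = 1066 − 9·82.25 = 325.75.
The subsidy expands output by 325.75 − 247 = 78.75 past the efficient level; on those units the gap between marginal cost and willingness to pay runs from 0 up to 20.
DWL = ½ × 20 × 78.75 = 787.5.

Deadweight loss = £787.5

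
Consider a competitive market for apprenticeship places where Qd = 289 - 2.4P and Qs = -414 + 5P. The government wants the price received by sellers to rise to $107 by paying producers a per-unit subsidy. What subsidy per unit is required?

Required subsidy s = $37 per unit

At a seller price of 107, quantity supplied is -414 + 5·107 = 121.
Buyers absorb 121 only when they pay Pb with 289 − 2.4·Pb = 121, i.e. Pb = 70.
s = Ps − Pb = 107 − 70 = 37.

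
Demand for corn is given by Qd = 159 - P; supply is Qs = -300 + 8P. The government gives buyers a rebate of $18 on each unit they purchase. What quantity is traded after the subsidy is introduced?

Q' = 124

Pre-subsidy: 159 - P = -300 + 8P gives P* = 51, Q* = 108.
With the rebate, buyers effectively pay Pb = Ps − 18, where Ps is the price sellers receive.
Demand in terms of Ps becomes Qd = 159 − 1(Ps − 18) = 177 - Ps. Setting this equal to supply: 177 - Ps = -300 + 8Ps, so Ps = 53.
Buyers pay Pb = 53 − 18 = 35; Q' = -300 + 8·53 = 124.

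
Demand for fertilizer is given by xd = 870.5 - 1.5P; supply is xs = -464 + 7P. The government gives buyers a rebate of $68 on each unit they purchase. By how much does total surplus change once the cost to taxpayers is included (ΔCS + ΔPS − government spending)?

Net change in total surplus = -$2856

Pre-subsidy: 870.5 - 1.5P = -464 + 7P gives P* = 157, x* = 635.
With the rebate, buyers effectively pay Pb = Ps − 68, where Ps is the price sellers receive.
Demand in terms of Ps becomes xd = 870.5 − 1.5(Ps − 68) = 972.5 - 1.5Ps. Setting this equal to supply: 972.5 - 1.5Ps = -464 + 7Ps, so Ps = 169.
Buyers pay Pb = 169 − 68 = 101; x' = -464 + 7·169 = 719.
ΔCS = ½(635 + 719)(157 − 101) = 37912; ΔPS = ½(635 + 719)(169 − 157) = 8124.
Government spending = 68 × 719 = 48892.
Net change = 37912 + 8124 − 48892 = -2856. The loss equals the DWL triangle ½·68·84.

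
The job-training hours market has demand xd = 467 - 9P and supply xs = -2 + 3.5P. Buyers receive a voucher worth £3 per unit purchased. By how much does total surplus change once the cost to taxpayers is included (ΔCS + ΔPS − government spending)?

Pre-subsidy: 467 - 9P = -2 + 3.5P gives P* = 37.52, x* = 129.32.
With the rebate, buyers effectively pay Pb = Ps − 3, where Ps is the price sellers receive.
Demand in terms of Ps becomes xd = 467 − 9(Ps − 3) = 494 - 9Ps. Setting this equal to supply: 494 - 9Ps = -2 + 3.5Ps, so Ps = 39.68.
Buyers pay Pb = 39.68 − 3 = 36.68; x' = -2 + 3.5·39.68 = 136.88.
ΔCS = ½(129.32 + 136.88)(37.52 − 36.68) = 111.804; ΔPS = ½(129.32 + 136.88)(39.68 − 37.52) = 287.496.
Government spending = 3 × 136.88 = 410.64.
Net change = 111.804 + 287.496 − 410.64 = -11.34. The loss equals the DWL triangle ½·3·7.56.

Net change in total surplus = -£11.34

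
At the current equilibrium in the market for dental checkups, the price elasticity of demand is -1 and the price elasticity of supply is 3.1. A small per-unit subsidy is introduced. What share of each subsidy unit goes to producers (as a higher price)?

Producer share = 10/41

For a small subsidy around the equilibrium, the benefit split depends on the relative slopes, which at a point are proportional to the elasticities.
Buyer share = εs/(εs + |εd|) = 3.1/(3.1 + 1) = 31/41; seller share = |εd|/(εs + |εd|) = 10/41.
So producers capture 10/41 of the subsidy.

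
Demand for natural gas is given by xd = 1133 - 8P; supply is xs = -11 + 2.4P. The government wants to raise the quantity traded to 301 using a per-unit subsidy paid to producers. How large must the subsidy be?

Required subsidy s = 26 per unit

At x = 301, invert demand for the buyer price: Pb = (1133 − 301)/8 = 104; invert supply for the seller price: Ps = (301 − (-11))/2.4 = 130.
The subsidy must fill the gap: s = Ps − Pb = 130 − 104 = 26.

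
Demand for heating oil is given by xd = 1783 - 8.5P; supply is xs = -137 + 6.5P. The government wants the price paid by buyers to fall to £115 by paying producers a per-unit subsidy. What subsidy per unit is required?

At a buyer price of 115, quantity demanded is 1783 − 8.5·115 = 805.5.
Sellers supply 805.5 only when they receive Ps with -137 + 6.5·Ps = 805.5, i.e. Ps = 145.
s = Ps − Pb = 145 − 115 = 30.

Required subsidy s = £30 per unit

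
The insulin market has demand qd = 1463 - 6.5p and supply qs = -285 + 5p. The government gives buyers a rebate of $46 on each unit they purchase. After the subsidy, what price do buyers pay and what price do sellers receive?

Pre-subsidy: 1463 - 6.5p = -285 + 5p gives p* = 152, q* = 475.
With the rebate, buyers effectively pay pb = ps − 46, where ps is the price sellers receive.
Demand in terms of ps becomes qd = 1463 − 6.5(ps − 46) = 1762 - 6.5ps. Setting this equal to supply: 1762 - 6.5ps = -285 + 5ps, so ps = 178.
Buyers pay pb = 178 − 46 = 132; q' = -285 + 5·178 = 605.

Buyers pay $132; sellers receive $178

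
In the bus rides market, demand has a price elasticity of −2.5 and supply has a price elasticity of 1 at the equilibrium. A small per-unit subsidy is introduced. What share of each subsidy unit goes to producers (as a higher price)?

For a small subsidy around the equilibrium, the benefit split depends on the relative slopes, which at a point are proportional to the elasticities.
Buyer share = εs/(εs + |εd|) = 1/(1 + 2.5) = 2/7; seller share = |εd|/(εs + |εd|) = 5/7.
So producers capture 5/7 of the subsidy.

Producer share = 5/7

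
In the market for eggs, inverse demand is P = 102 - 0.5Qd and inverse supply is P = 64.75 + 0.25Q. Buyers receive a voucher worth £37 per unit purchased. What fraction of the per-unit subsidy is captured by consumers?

Pre-subsidy: 102 - 0.5Q = 64.75 + 0.25Q gives Q* = 149/3 and P* = 463/6.
With the rebate, buyers effectively pay Pb = Ps − 37, where Ps is the price sellers receive.
On the curves, Pb = 102 - 0.5Q and Ps = 64.75 + 0.25Q; the wedge Ps − Pb = 37 gives 64.75 + 0.25Q − (102 - 0.5Q) = 37, so Q' = 99.
Then Pb = 102 − 0.5·99 = 52.5 and Ps = 64.75 + 0.25·99 = 89.5.
Buyers' price falls by P* − Pb = 463/6 − 52.5 = 74/3; sellers' price rises by Ps − P* = 89.5 − 463/6 = 37/3.
So consumers capture (74/3)/37 = 2/3 of each unit of subsidy.

Consumer share = 2/3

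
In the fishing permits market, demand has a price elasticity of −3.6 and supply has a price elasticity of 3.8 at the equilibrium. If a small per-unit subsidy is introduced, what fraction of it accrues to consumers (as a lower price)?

Consumer share = 19/37

For a small subsidy around the equilibrium, the benefit split depends on the relative slopes, which at a point are proportional to the elasticities.
Buyer share = εs/(εs + |εd|) = 3.8/(3.8 + 3.6) = 19/37; seller share = |εd|/(εs + |εd|) = 18/37.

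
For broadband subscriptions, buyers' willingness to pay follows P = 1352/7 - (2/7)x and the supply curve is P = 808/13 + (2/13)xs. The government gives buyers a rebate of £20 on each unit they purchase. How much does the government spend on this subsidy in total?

Government cost = £6870

Pre-subsidy: 1352/7 - (2/7)x = 808/13 + (2/13)x gives x* = 298 and P* = 108.
With the rebate, buyers effectively pay Pb = Ps − 20, where Ps is the price sellers receive.
On the curves, Pb = 1352/7 - (2/7)x and Ps = 808/13 + (2/13)x; the wedge Ps − Pb = 20 gives 808/13 + (2/13)x − (1352/7 - (2/7)x) = 20, so x' = 343.5.
Then Pb = 1352/7 − (2/7)·343.5 = 95 and Ps = 808/13 + (2/13)·343.5 = 115.
Government outlay = subsidy × quantity = 20 × 343.5 = 6870.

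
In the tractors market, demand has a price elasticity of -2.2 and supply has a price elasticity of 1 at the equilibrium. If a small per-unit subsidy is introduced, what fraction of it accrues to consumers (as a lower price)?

Consumer share = 0.3125

For a small subsidy around the equilibrium, the benefit split depends on the relative slopes, which at a point are proportional to the elasticities.
Buyer share = εs/(εs + |εd|) = 1/(1 + 2.2) = 0.3125; seller share = |εd|/(εs + |εd|) = 0.6875.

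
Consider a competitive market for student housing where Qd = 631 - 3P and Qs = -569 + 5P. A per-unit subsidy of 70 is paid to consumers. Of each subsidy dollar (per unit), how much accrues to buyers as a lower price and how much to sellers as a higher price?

Buyers gain 43.75 per unit; sellers gain 26.25 per unit

Pre-subsidy: 631 - 3P = -569 + 5P gives P* = 150, Q* = 181.
With the rebate, buyers effectively pay Pb = Ps − 70, where Ps is the price sellers receive.
Demand in terms of Ps becomes Qd = 631 − 3(Ps − 70) = 841 - 3Ps. Setting this equal to supply: 841 - 3Ps = -569 + 5Ps, so Ps = 176.25.
Buyers pay Pb = 176.25 − 70 = 106.25; Q' = -569 + 5·176.25 = 312.25.
Buyers' price falls by P* − Pb = 150 − 106.25 = 43.75; sellers' price rises by Ps − P* = 176.25 − 150 = 26.25.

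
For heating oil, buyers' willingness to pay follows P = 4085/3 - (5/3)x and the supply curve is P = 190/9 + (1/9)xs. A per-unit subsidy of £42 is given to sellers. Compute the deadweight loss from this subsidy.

Deadweight loss = £496.125

Pre-subsidy: 4085/3 - (5/3)x = 190/9 + (1/9)x gives x* = 754.0625 and P* = 5035/48.
With the subsidy, sellers receive Ps = Pb + 42 for each unit, where Pb is the price buyers pay.
On the curves, Pb = 4085/3 - (5/3)x and Ps = 190/9 + (1/9)x; the wedge Ps − Pb = 42 gives 190/9 + (1/9)x − (4085/3 - (5/3)x) = 42, so x' = 777.6875.
Then Pb = 4085/3 − (5/3)·777.6875 = 3145/48 and Ps = 190/9 + (1/9)·777.6875 = 5161/48.
The subsidy expands output by 777.6875 − 754.0625 = 23.625 past the efficient level; on those units the gap between marginal cost and willingness to pay runs from 0 up to 42.
DWL = ½ × 42 × 23.625 = 496.125.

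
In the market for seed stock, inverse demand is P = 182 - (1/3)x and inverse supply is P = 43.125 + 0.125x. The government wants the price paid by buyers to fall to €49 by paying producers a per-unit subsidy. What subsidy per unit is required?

At a buyer price of 49, quantity demanded is 546 − 3·49 = 399.
Sellers supply 399 only when they receive Ps = 43.125 + 0.125·399 = 93.
s = Ps − Pb = 93 − 49 = 44.

Required subsidy s = €44 per unit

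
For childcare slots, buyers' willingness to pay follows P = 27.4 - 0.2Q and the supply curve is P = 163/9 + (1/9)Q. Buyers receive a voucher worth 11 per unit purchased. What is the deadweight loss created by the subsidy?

Deadweight loss = 5445/28

Pre-subsidy: 27.4 - 0.2Q = 163/9 + (1/9)Q gives Q* = 209/7 and P* = 150/7.
With the rebate, buyers effectively pay Pb = Ps − 11, where Ps is the price sellers receive.
On the curves, Pb = 27.4 - 0.2Q and Ps = 163/9 + (1/9)Q; the wedge Ps − Pb = 11 gives 163/9 + (1/9)Q − (27.4 - 0.2Q) = 11, so Q' = 913/14.
Then Pb = 27.4 − 0.2·(913/14) = 201/14 and Ps = 163/9 + (1/9)·(913/14) = 355/14.
The subsidy expands output by 913/14 − 209/7 = 495/14 past the efficient level; on those units the gap between marginal cost and willingness to pay runs from 0 up to 11.
DWL = ½ × 11 × 495/14 = 5445/28.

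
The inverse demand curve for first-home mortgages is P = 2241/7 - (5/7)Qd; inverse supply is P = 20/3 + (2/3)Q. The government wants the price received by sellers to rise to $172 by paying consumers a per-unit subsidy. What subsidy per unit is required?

Required subsidy s = $29 per unit

At a seller price of 172, quantity supplied is -10 + 1.5·172 = 248.
Buyers absorb 248 only when they pay Pb = 2241/7 − (5/7)·248 = 143.
s = Ps − Pb = 172 − 143 = 29.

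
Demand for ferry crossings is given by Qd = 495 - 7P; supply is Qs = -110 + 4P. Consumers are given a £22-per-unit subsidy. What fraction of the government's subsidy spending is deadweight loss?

DWL / government spending = 14/83

Pre-subsidy: 495 - 7P = -110 + 4P gives P* = 55, Q* = 110.
With the rebate, buyers effectively pay Pb = Ps − 22, where Ps is the price sellers receive.
Demand in terms of Ps becomes Qd = 495 − 7(Ps − 22) = 649 - 7Ps. Setting this equal to supply: 649 - 7Ps = -110 + 4Ps, so Ps = 69.
Buyers pay Pb = 69 − 22 = 47; Q' = -110 + 4·69 = 166.
ΔCS = ½(110 + 166)(55 − 47) = 1104; ΔPS = ½(110 + 166)(69 − 55) = 1932.
Government spending = 22 × 166 = 3652.
DWL = ½ × 22 × (166 − 110) = 616; fraction = 616 / 3652 = 14/83.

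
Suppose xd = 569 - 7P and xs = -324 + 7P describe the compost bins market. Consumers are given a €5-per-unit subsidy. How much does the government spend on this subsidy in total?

Government cost = €700

Pre-subsidy: 569 - 7P = -324 + 7P gives P* = 893/14, x* = 122.5.
With the rebate, buyers effectively pay Pb = Ps − 5, where Ps is the price sellers receive.
Demand in terms of Ps becomes xd = 569 − 7(Ps − 5) = 604 - 7Ps. Setting this equal to supply: 604 - 7Ps = -324 + 7Ps, so Ps = 464/7.
Buyers pay Pb = 464/7 − 5 = 429/7; x' = -324 + 7·(464/7) = 140.
Government outlay = subsidy × quantity = 5 × 140 = 700.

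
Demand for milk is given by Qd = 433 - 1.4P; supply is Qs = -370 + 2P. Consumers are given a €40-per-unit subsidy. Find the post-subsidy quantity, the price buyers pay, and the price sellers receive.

Pre-subsidy: 433 - 1.4P = -370 + 2P gives P* = 4015/17, Q* = 1740/17.
With the rebate, buyers effectively pay Pb = Ps − 40, where Ps is the price sellers receive.
Demand in terms of Ps becomes Qd = 433 − 1.4(Ps − 40) = 489 - 1.4Ps. Setting this equal to supply: 489 - 1.4Ps = -370 + 2Ps, so Ps = 4295/17.
Buyers pay Pb = 4295/17 − 40 = 3615/17; Q' = -370 + 2·(4295/17) = 2300/17.

Q' = 2300/17; buyers pay 3615/17; sellers receive 4295/17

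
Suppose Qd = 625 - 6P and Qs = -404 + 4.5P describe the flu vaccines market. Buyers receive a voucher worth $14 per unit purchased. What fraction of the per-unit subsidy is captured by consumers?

Pre-subsidy: 625 - 6P = -404 + 4.5P gives P* = 98, Q* = 37.
With the rebate, buyers effectively pay Pb = Ps − 14, where Ps is the price sellers receive.
Demand in terms of Ps becomes Qd = 625 − 6(Ps − 14) = 709 - 6Ps. Setting this equal to supply: 709 - 6Ps = -404 + 4.5Ps, so Ps = 106.
Buyers pay Pb = 106 − 14 = 92; Q' = -404 + 4.5·106 = 73.
Buyers' price falls by P* − Pb = 98 − 92 = 6; sellers' price rises by Ps − P* = 106 − 98 = 8.
So consumers capture 6/14 = 3/7 of each unit of subsidy.

Consumer share = 3/7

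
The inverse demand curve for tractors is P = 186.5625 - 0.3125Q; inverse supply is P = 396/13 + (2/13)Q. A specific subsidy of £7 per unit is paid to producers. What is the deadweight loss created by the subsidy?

Pre-subsidy: 186.5625 - 0.3125Q = 396/13 + (2/13)Q gives Q* = 32469/97 and P* = 7950/97.
With the subsidy, sellers receive Ps = Pb + 7 for each unit, where Pb is the price buyers pay.
On the curves, Pb = 186.5625 - 0.3125Q and Ps = 396/13 + (2/13)Q; the wedge Ps − Pb = 7 gives 396/13 + (2/13)Q − (186.5625 - 0.3125Q) = 7, so Q' = 33925/97.
Then Pb = 186.5625 − 0.3125·(33925/97) = 7495/97 and Ps = 396/13 + (2/13)·(33925/97) = 8174/97.
The subsidy expands output by 33925/97 − 32469/97 = 1456/97 past the efficient level; on those units the gap between marginal cost and willingness to pay runs from 0 up to 7.
DWL = ½ × 7 × 1456/97 = 5096/97.

Deadweight loss = 5096/97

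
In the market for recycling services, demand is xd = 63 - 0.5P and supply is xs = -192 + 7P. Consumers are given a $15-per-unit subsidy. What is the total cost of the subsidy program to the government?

Government cost = $795

Pre-subsidy: 63 - 0.5P = -192 + 7P gives P* = 34, x* = 46.
With the rebate, buyers effectively pay Pb = Ps − 15, where Ps is the price sellers receive.
Demand in terms of Ps becomes xd = 63 − 0.5(Ps − 15) = 70.5 - 0.5Ps. Setting this equal to supply: 70.5 - 0.5Ps = -192 + 7Ps, so Ps = 35.
Buyers pay Pb = 35 − 15 = 20; x' = -192 + 7·35 = 53.
Government outlay = subsidy × quantity = 15 × 53 = 795.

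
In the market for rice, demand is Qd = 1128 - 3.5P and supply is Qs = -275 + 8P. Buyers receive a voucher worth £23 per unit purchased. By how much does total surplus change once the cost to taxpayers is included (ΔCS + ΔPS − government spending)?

Net change in total surplus = -£644

Pre-subsidy: 1128 - 3.5P = -275 + 8P gives P* = 122, Q* = 701.
With the rebate, buyers effectively pay Pb = Ps − 23, where Ps is the price sellers receive.
Demand in terms of Ps becomes Qd = 1128 − 3.5(Ps − 23) = 1208.5 - 3.5Ps. Setting this equal to supply: 1208.5 - 3.5Ps = -275 + 8Ps, so Ps = 129.
Buyers pay Pb = 129 − 23 = 106; Q' = -275 + 8·129 = 757.
ΔCS = ½(701 + 757)(122 − 106) = 11664; ΔPS = ½(701 + 757)(129 − 122) = 5103.
Government spending = 23 × 757 = 17411.
Net change = 11664 + 5103 − 17411 = -644. The loss equals the DWL triangle ½·23·56.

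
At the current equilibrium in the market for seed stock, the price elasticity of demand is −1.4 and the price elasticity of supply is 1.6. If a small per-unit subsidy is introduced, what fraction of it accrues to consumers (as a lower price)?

Consumer share = 8/15

For a small subsidy around the equilibrium, the benefit split depends on the relative slopes, which at a point are proportional to the elasticities.
Buyer share = εs/(εs + |εd|) = 1.6/(1.6 + 1.4) = 8/15; seller share = |εd|/(εs + |εd|) = 7/15.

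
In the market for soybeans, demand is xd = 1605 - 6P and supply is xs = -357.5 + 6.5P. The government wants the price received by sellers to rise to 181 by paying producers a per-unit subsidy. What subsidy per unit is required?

At a seller price of 181, quantity supplied is -357.5 + 6.5·181 = 819.
Buyers absorb 819 only when they pay Pb with 1605 − 6·Pb = 819, i.e. Pb = 131.
s = Ps − Pb = 181 − 131 = 50.

Required subsidy s = 50 per unit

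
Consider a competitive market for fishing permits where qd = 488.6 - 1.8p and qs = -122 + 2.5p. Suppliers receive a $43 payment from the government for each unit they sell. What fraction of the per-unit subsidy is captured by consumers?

Consumer share = 25/43

Pre-subsidy: 488.6 - 1.8p = -122 + 2.5p gives p* = 142, q* = 233.
With the subsidy, sellers receive ps = pb + 43 for each unit, where pb is the price buyers pay.
Supply in terms of pb becomes qs = -122 + 2.5(pb + 43) = -14.5 + 2.5pb. Setting this equal to demand: 488.6 - 1.8pb = -14.5 + 2.5pb, so pb = 117.
Sellers receive ps = 117 + 43 = 160; q' = 488.6 − 1.8·117 = 278.
Buyers' price falls by p* − pb = 142 − 117 = 25; sellers' price rises by ps − p* = 160 − 142 = 18.
So consumers capture 25/43 = 25/43 of each unit of subsidy.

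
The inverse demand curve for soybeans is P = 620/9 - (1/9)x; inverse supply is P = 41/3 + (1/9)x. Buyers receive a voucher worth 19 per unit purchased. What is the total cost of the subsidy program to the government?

Government cost = 6346

Pre-subsidy: 620/9 - (1/9)x = 41/3 + (1/9)x gives x* = 248.5 and P* = 743/18.
With the rebate, buyers effectively pay Pb = Ps − 19, where Ps is the price sellers receive.
On the curves, Pb = 620/9 - (1/9)x and Ps = 41/3 + (1/9)x; the wedge Ps − Pb = 19 gives 41/3 + (1/9)x − (620/9 - (1/9)x) = 19, so x' = 334.
Then Pb = 620/9 − (1/9)·334 = 286/9 and Ps = 41/3 + (1/9)·334 = 457/9.
Government outlay = subsidy × quantity = 19 × 334 = 6346.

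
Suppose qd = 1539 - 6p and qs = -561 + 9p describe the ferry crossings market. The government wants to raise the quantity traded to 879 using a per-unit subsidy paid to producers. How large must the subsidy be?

Required subsidy s = 50 per unit

At q = 879, invert demand for the buyer price: pb = (1539 − 879)/6 = 110; invert supply for the seller price: ps = (879 − (-561))/9 = 160.
The subsidy must fill the gap: s = ps − pb = 160 − 110 = 50.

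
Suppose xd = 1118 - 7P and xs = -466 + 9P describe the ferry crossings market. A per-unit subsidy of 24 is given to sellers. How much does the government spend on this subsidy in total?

Pre-subsidy: 1118 - 7P = -466 + 9P gives P* = 99, x* = 425.
With the subsidy, sellers receive Ps = Pb + 24 for each unit, where Pb is the price buyers pay.
Supply in terms of Pb becomes xs = -466 + 9(Pb + 24) = -250 + 9Pb. Setting this equal to demand: 1118 - 7Pb = -250 + 9Pb, so Pb = 85.5.
Sellers receive Ps = 85.5 + 24 = 109.5; x' = 1118 − 7·85.5 = 519.5.
Government outlay = subsidy × quantity = 24 × 519.5 = 12468.

Government cost = 12468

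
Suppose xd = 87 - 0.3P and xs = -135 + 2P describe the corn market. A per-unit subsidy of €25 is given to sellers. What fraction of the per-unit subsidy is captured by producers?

Producer share = 3/23

Pre-subsidy: 87 - 0.3P = -135 + 2P gives P* = 2220/23, x* = 1335/23.
With the subsidy, sellers receive Ps = Pb + 25 for each unit, where Pb is the price buyers pay.
Supply in terms of Pb becomes xs = -135 + 2(Pb + 25) = -85 + 2Pb. Setting this equal to demand: 87 - 0.3Pb = -85 + 2Pb, so Pb = 1720/23.
Sellers receive Ps = 1720/23 + 25 = 2295/23; x' = 87 − 0.3·(1720/23) = 1485/23.
Buyers' price falls by P* − Pb = 2220/23 − 1720/23 = 500/23; sellers' price rises by Ps − P* = 2295/23 − 2220/23 = 75/23.
So producers capture (75/23)/25 = 3/23 of each unit of subsidy.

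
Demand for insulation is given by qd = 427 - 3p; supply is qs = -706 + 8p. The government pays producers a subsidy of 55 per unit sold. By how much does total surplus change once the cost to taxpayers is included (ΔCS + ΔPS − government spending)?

Net change in total surplus = -3300

Pre-subsidy: 427 - 3p = -706 + 8p gives p* = 103, q* = 118.
With the subsidy, sellers receive ps = pb + 55 for each unit, where pb is the price buyers pay.
Supply in terms of pb becomes qs = -706 + 8(pb + 55) = -266 + 8pb. Setting this equal to demand: 427 - 3pb = -266 + 8pb, so pb = 63.
Sellers receive ps = 63 + 55 = 118; q' = 427 − 3·63 = 238.
ΔCS = ½(118 + 238)(103 − 63) = 7120; ΔPS = ½(118 + 238)(118 − 103) = 2670.
Government spending = 55 × 238 = 13090.
Net change = 7120 + 2670 − 13090 = -3300. The loss equals the DWL triangle ½·55·120.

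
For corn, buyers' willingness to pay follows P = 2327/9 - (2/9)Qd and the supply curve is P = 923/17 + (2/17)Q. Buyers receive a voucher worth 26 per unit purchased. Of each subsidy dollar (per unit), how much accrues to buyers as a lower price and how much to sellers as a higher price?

Buyers gain 17 per unit; sellers gain 9 per unit

Pre-subsidy: 2327/9 - (2/9)Q = 923/17 + (2/17)Q gives Q* = 601 and P* = 125.
With the rebate, buyers effectively pay Pb = Ps − 26, where Ps is the price sellers receive.
On the curves, Pb = 2327/9 - (2/9)Q and Ps = 923/17 + (2/17)Q; the wedge Ps − Pb = 26 gives 923/17 + (2/17)Q − (2327/9 - (2/9)Q) = 26, so Q' = 677.5.
Then Pb = 2327/9 − (2/9)·677.5 = 108 and Ps = 923/17 + (2/17)·677.5 = 134.
Buyers' price falls by P* − Pb = 125 − 108 = 17; sellers' price rises by Ps − P* = 134 − 125 = 9.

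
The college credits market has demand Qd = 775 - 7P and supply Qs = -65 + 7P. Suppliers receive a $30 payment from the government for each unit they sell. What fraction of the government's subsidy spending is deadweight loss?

DWL / government spending = 21/184

Pre-subsidy: 775 - 7P = -65 + 7P gives P* = 60, Q* = 355.
With the subsidy, sellers receive Ps = Pb + 30 for each unit, where Pb is the price buyers pay.
Supply in terms of Pb becomes Qs = -65 + 7(Pb + 30) = 145 + 7Pb. Setting this equal to demand: 775 - 7Pb = 145 + 7Pb, so Pb = 45.
Sellers receive Ps = 45 + 30 = 75; Q' = 775 − 7·45 = 460.
ΔCS = ½(355 + 460)(60 − 45) = 6112.5; ΔPS = ½(355 + 460)(75 − 60) = 6112.5.
Government spending = 30 × 460 = 13800.
DWL = ½ × 30 × (460 − 355) = 1575; fraction = 1575 / 13800 = 21/184.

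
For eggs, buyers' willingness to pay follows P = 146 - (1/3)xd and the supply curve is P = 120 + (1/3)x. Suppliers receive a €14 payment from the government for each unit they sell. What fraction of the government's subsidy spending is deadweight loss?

DWL / government spending = 0.175

Pre-subsidy: 146 - (1/3)x = 120 + (1/3)x gives x* = 39 and P* = 133.
With the subsidy, sellers receive Ps = Pb + 14 for each unit, where Pb is the price buyers pay.
On the curves, Pb = 146 - (1/3)x and Ps = 120 + (1/3)x; the wedge Ps − Pb = 14 gives 120 + (1/3)x − (146 - (1/3)x) = 14, so x' = 60.
Then Pb = 146 − (1/3)·60 = 126 and Ps = 120 + (1/3)·60 = 140.
ΔCS = ½(39 + 60)(133 − 126) = 346.5; ΔPS = ½(39 + 60)(140 − 133) = 346.5.
Government spending = 14 × 60 = 840.
DWL = ½ × 14 × (60 − 39) = 147; fraction = 147 / 840 = 0.175.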